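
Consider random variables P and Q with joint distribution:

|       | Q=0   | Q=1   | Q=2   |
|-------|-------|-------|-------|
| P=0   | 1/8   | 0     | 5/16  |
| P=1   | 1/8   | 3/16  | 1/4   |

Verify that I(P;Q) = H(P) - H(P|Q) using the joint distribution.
Left side, from I(P;Q) = H(P) + H(Q) - H(P,Q):
Marginal P(P) (row sums):
  P(P=0) = 1/8 + 0 + 5/16 = 7/16
  P(P=1) = 1/8 + 3/16 + 1/4 = 9/16
Marginal P(Q) (column sums):
  P(Q=0) = 1/8 + 1/8 = 1/4
  P(Q=1) = 0 + 3/16 = 3/16
  P(Q=2) = 5/16 + 1/4 = 9/16

H(P) = -[(7/16)·log₂(7/16) + (9/16)·log₂(9/16)]
  = 0.5218 + 0.4669
  = 0.9887 bits
H(Q) = -[(1/4)·log₂(1/4) + (3/16)·log₂(3/16) + (9/16)·log₂(9/16)]
  = 0.5000 + 0.4528 + 0.4669
  = 1.4197 bits
H(P,Q) = -[(1/8)·log₂(1/8) + (5/16)·log₂(5/16) + (1/8)·log₂(1/8) + (3/16)·log₂(3/16) + (1/4)·log₂(1/4)]
  = 0.3750 + 0.5244 + 0.3750 + 0.4528 + 0.5000
  = 2.2272 bits

I(P;Q) = H(P) + H(Q) - H(P,Q)
  = 0.9887 + 1.4197 - 2.2272
  = 0.1812 bits

Right side, with H(P|Q) computed directly from the conditional probabilities:
H(P|Q) = -Σ P(P,Q)·log₂ P(P|Q), where P(P|Q) = P(P,Q) / P(Q)
  (cells with P(P,Q) = 0 contribute 0)
  (P=0,Q=0): P(P|Q) = (1/8)/(1/4) = 1/2;  -(1/8)·log₂(1/2) = 0.1250
  (P=0,Q=2): P(P|Q) = (5/16)/(9/16) = 5/9;  -(5/16)·log₂(5/9) = 0.2650
  (P=1,Q=0): P(P|Q) = (1/8)/(1/4) = 1/2;  -(1/8)·log₂(1/2) = 0.1250
  (P=1,Q=1): P(P|Q) = (3/16)/(3/16) = 1;  -(3/16)·log₂(1) = 0.0000
  (P=1,Q=2): P(P|Q) = (1/4)/(9/16) = 4/9;  -(1/4)·log₂(4/9) = 0.2925
H(P|Q) = 0.1250 + 0.2650 + 0.1250 + 0.0000 + 0.2925
  = 0.8075 bits
H(P) - H(P|Q) = 0.9887 - 0.8075 = 0.1812 bits

Both sides equal 0.1812 bits, so I(P;Q) = H(P) - H(P|Q) ✓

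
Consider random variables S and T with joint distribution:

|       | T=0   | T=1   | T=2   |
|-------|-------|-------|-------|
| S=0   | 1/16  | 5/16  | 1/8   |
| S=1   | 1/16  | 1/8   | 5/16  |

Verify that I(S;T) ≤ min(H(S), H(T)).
Marginal P(S) (row sums):
  P(S=0) = 1/16 + 5/16 + 1/8 = 1/2
  P(S=1) = 1/16 + 1/8 + 5/16 = 1/2
Marginal P(T) (column sums):
  P(T=0) = 1/16 + 1/16 = 1/8
  P(T=1) = 5/16 + 1/8 = 7/16
  P(T=2) = 1/8 + 5/16 = 7/16

H(S) = -[(1/2)·log₂(1/2) + (1/2)·log₂(1/2)]
  = 0.5000 + 0.5000
  = 1.0000 bits
H(T) = -[(1/8)·log₂(1/8) + (7/16)·log₂(7/16) + (7/16)·log₂(7/16)]
  = 0.3750 + 0.5218 + 0.5218
  = 1.4186 bits
H(S,T) = -[(1/16)·log₂(1/16) + (5/16)·log₂(5/16) + (1/8)·log₂(1/8) + (1/16)·log₂(1/16) + (1/8)·log₂(1/8) + (5/16)·log₂(5/16)]
  = 0.2500 + 0.5244 + 0.3750 + 0.2500 + 0.3750 + 0.5244
  = 2.2988 bits

I(S;T) = H(S) + H(T) - H(S,T)
  = 1.0000 + 1.4186 - 2.2988
  = 0.1198 bits

min(H(S), H(T)) = min(1.0000, 1.4186) = 1.0000 bits
Since 0.1198 ≤ 1.0000, the bound is satisfied ✓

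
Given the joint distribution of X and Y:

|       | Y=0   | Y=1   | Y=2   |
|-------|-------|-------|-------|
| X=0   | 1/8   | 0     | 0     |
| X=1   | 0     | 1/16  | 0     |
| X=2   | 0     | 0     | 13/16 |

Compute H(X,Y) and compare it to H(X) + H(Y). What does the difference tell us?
Marginal P(X) (row sums):
  P(X=0) = 1/8 + 0 + 0 = 1/8
  P(X=1) = 0 + 1/16 + 0 = 1/16
  P(X=2) = 0 + 0 + 13/16 = 13/16
Marginal P(Y) (column sums):
  P(Y=0) = 1/8 + 0 + 0 = 1/8
  P(Y=1) = 0 + 1/16 + 0 = 1/16
  P(Y=2) = 0 + 0 + 13/16 = 13/16

H(X,Y) = -[(1/8)·log₂(1/8) + (1/16)·log₂(1/16) + (13/16)·log₂(13/16)]
  = 0.3750 + 0.2500 + 0.2434
  = 0.8684 bits
H(X) = -[(1/8)·log₂(1/8) + (1/16)·log₂(1/16) + (13/16)·log₂(13/16)]
  = 0.3750 + 0.2500 + 0.2434
  = 0.8684 bits
H(Y) = -[(1/8)·log₂(1/8) + (1/16)·log₂(1/16) + (13/16)·log₂(13/16)]
  = 0.3750 + 0.2500 + 0.2434
  = 0.8684 bits

H(X) + H(Y) = 0.8684 + 0.8684 = 1.7368 bits
Difference: H(X) + H(Y) - H(X,Y) = 1.7368 - 0.8684 = 0.8684 bits = I(X;Y)

The difference is the mutual information; it is positive here, so X and Y are dependent (knowing one reduces uncertainty about the other by 0.8684 bits).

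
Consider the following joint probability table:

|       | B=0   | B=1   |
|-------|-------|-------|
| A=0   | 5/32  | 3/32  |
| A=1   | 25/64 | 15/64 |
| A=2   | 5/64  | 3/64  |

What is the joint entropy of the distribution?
H(A,B) = -Σ P(A,B) log₂ P(A,B), summed over the non-zero cells:
H(A,B) = -[(5/32)·log₂(5/32) + (3/32)·log₂(3/32) + (25/64)·log₂(25/64) + (15/64)·log₂(15/64) + (5/64)·log₂(5/64) + (3/64)·log₂(3/64)]
  = 0.4184 + 0.3202 + 0.5297 + 0.4906 + 0.2873 + 0.2070
  = 2.2532 bits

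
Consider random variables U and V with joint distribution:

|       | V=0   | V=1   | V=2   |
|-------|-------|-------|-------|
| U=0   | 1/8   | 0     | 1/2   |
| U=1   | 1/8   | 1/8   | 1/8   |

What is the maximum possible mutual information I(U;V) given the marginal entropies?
The upper bound on mutual information is I(U;V) ≤ min(H(U), H(V)).

Marginal P(U) (row sums):
  P(U=0) = 1/8 + 0 + 1/2 = 5/8
  P(U=1) = 1/8 + 1/8 + 1/8 = 3/8
Marginal P(V) (column sums):
  P(V=0) = 1/8 + 1/8 = 1/4
  P(V=1) = 0 + 1/8 = 1/8
  P(V=2) = 1/2 + 1/8 = 5/8

H(U) = -[(5/8)·log₂(5/8) + (3/8)·log₂(3/8)]
  = 0.4238 + 0.5306
  = 0.9544 bits
H(V) = -[(1/4)·log₂(1/4) + (1/8)·log₂(1/8) + (5/8)·log₂(5/8)]
  = 0.5000 + 0.3750 + 0.4238
  = 1.2988 bits

Maximum possible I(U;V) = min(0.9544, 1.2988) = 0.9544 bits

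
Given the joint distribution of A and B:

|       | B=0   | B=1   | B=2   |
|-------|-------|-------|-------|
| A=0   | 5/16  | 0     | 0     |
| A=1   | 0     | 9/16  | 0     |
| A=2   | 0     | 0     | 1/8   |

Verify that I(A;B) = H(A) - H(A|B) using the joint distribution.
Left side, from I(A;B) = H(A) + H(B) - H(A,B):
Marginal P(A) (row sums):
  P(A=0) = 5/16 + 0 + 0 = 5/16
  P(A=1) = 0 + 9/16 + 0 = 9/16
  P(A=2) = 0 + 0 + 1/8 = 1/8
Marginal P(B) (column sums):
  P(B=0) = 5/16 + 0 + 0 = 5/16
  P(B=1) = 0 + 9/16 + 0 = 9/16
  P(B=2) = 0 + 0 + 1/8 = 1/8

H(A) = -[(5/16)·log₂(5/16) + (9/16)·log₂(9/16) + (1/8)·log₂(1/8)]
  = 0.5244 + 0.4669 + 0.3750
  = 1.3663 bits
H(B) = -[(5/16)·log₂(5/16) + (9/16)·log₂(9/16) + (1/8)·log₂(1/8)]
  = 0.5244 + 0.4669 + 0.3750
  = 1.3663 bits
H(A,B) = -[(5/16)·log₂(5/16) + (9/16)·log₂(9/16) + (1/8)·log₂(1/8)]
  = 0.5244 + 0.4669 + 0.3750
  = 1.3663 bits

I(A;B) = H(A) + H(B) - H(A,B)
  = 1.3663 + 1.3663 - 1.3663
  = 1.3663 bits

Right side, with H(A|B) computed directly from the conditional probabilities:
H(A|B) = -Σ P(A,B)·log₂ P(A|B), where P(A|B) = P(A,B) / P(B)
  (cells with P(A,B) = 0 contribute 0)
  (A=0,B=0): P(A|B) = (5/16)/(5/16) = 1;  -(5/16)·log₂(1) = 0.0000
  (A=1,B=1): P(A|B) = (9/16)/(9/16) = 1;  -(9/16)·log₂(1) = 0.0000
  (A=2,B=2): P(A|B) = (1/8)/(1/8) = 1;  -(1/8)·log₂(1) = 0.0000
H(A|B) = 0.0000 + 0.0000 + 0.0000
  = 0.0000 bits
H(A) - H(A|B) = 1.3663 - 0.0000 = 1.3663 bits

Both sides equal 1.3663 bits, so I(A;B) = H(A) - H(A|B) ✓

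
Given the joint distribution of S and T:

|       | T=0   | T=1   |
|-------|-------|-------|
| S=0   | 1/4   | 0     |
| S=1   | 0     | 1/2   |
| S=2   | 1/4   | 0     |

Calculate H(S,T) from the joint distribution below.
H(S,T) = -Σ P(S,T) log₂ P(S,T), summed over the non-zero cells:
H(S,T) = -[(1/4)·log₂(1/4) + (1/2)·log₂(1/2) + (1/4)·log₂(1/4)]
  = 0.5000 + 0.5000 + 0.5000
  = 1.5000 bits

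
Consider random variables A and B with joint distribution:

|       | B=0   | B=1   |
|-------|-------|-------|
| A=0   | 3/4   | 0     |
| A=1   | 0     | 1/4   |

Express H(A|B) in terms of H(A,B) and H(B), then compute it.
H(A|B) = H(A,B) - H(B)

Marginal P(B) (column sums):
  P(B=0) = 3/4 + 0 = 3/4
  P(B=1) = 0 + 1/4 = 1/4

H(A,B) = -[(3/4)·log₂(3/4) + (1/4)·log₂(1/4)]
  = 0.3113 + 0.5000
  = 0.8113 bits
H(B) = -[(3/4)·log₂(3/4) + (1/4)·log₂(1/4)]
  = 0.3113 + 0.5000
  = 0.8113 bits

H(A|B) = 0.8113 - 0.8113 = 0.0000 bits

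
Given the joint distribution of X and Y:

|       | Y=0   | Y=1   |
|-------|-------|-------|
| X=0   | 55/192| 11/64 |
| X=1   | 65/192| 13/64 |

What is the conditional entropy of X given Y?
Marginal P(Y) (column sums):
  P(Y=0) = 55/192 + 65/192 = 5/8
  P(Y=1) = 11/64 + 13/64 = 3/8

H(X|Y) = -Σ P(X,Y)·log₂ P(X|Y), where P(X|Y) = P(X,Y) / P(Y)
  (X=0,Y=0): P(X|Y) = (55/192)/(5/8) = 11/24;  -(55/192)·log₂(11/24) = 0.3224
  (X=0,Y=1): P(X|Y) = (11/64)/(3/8) = 11/24;  -(11/64)·log₂(11/24) = 0.1935
  (X=1,Y=0): P(X|Y) = (65/192)/(5/8) = 13/24;  -(65/192)·log₂(13/24) = 0.2994
  (X=1,Y=1): P(X|Y) = (13/64)/(3/8) = 13/24;  -(13/64)·log₂(13/24) = 0.1797
H(X|Y) = 0.3224 + 0.1935 + 0.2994 + 0.1797
  = 0.9950 bits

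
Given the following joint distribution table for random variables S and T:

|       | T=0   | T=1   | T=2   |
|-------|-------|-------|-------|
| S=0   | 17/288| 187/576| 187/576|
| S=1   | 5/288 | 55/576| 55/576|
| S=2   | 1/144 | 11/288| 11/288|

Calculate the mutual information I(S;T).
Marginal P(S) (row sums):
  P(S=0) = 17/288 + 187/576 + 187/576 = 17/24
  P(S=1) = 5/288 + 55/576 + 55/576 = 5/24
  P(S=2) = 1/144 + 11/288 + 11/288 = 1/12
Marginal P(T) (column sums):
  P(T=0) = 17/288 + 5/288 + 1/144 = 1/12
  P(T=1) = 187/576 + 55/576 + 11/288 = 11/24
  P(T=2) = 187/576 + 55/576 + 11/288 = 11/24

H(S) = -[(17/24)·log₂(17/24) + (5/24)·log₂(5/24) + (1/12)·log₂(1/12)]
  = 0.3524 + 0.4715 + 0.2987
  = 1.1226 bits
H(T) = -[(1/12)·log₂(1/12) + (11/24)·log₂(11/24) + (11/24)·log₂(11/24)]
  = 0.2987 + 0.5159 + 0.5159
  = 1.3305 bits
H(S,T) = -[(17/288)·log₂(17/288) + (187/576)·log₂(187/576) + (187/576)·log₂(187/576) + (5/288)·log₂(5/288) + (55/576)·log₂(55/576) + (55/576)·log₂(55/576) + (1/144)·log₂(1/144) + (11/288)·log₂(11/288) + (11/288)·log₂(11/288)]
  = 0.2410 + 0.5269 + 0.5269 + 0.1015 + 0.3236 + 0.3236 + 0.0498 + 0.1799 + 0.1799
  = 2.4531 bits

I(S;T) = H(S) + H(T) - H(S,T)
  = 1.1226 + 1.3305 - 2.4531
  = 0.0000 bits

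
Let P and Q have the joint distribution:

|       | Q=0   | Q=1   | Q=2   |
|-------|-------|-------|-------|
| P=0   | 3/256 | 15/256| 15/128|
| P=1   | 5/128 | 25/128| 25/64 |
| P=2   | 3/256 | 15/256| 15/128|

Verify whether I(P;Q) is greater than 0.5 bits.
Marginal P(P) (row sums):
  P(P=0) = 3/256 + 15/256 + 15/128 = 3/16
  P(P=1) = 5/128 + 25/128 + 25/64 = 5/8
  P(P=2) = 3/256 + 15/256 + 15/128 = 3/16
Marginal P(Q) (column sums):
  P(Q=0) = 3/256 + 5/128 + 3/256 = 1/16
  P(Q=1) = 15/256 + 25/128 + 15/256 = 5/16
  P(Q=2) = 15/128 + 25/64 + 15/128 = 5/8

H(P) = -[(3/16)·log₂(3/16) + (5/8)·log₂(5/8) + (3/16)·log₂(3/16)]
  = 0.4528 + 0.4238 + 0.4528
  = 1.3294 bits
H(Q) = -[(1/16)·log₂(1/16) + (5/16)·log₂(5/16) + (5/8)·log₂(5/8)]
  = 0.2500 + 0.5244 + 0.4238
  = 1.1982 bits
H(P,Q) = -[(3/256)·log₂(3/256) + (15/256)·log₂(15/256) + (15/128)·log₂(15/128) + (5/128)·log₂(5/128) + (25/128)·log₂(25/128) + (25/64)·log₂(25/64) + (3/256)·log₂(3/256) + (15/256)·log₂(15/256) + (15/128)·log₂(15/128)]
  = 0.0752 + 0.2398 + 0.3625 + 0.1827 + 0.4602 + 0.5297 + 0.0752 + 0.2398 + 0.3625
  = 2.5276 bits

I(P;Q) = H(P) + H(Q) - H(P,Q)
  = 1.3294 + 1.1982 - 2.5276
  = 0.0000 bits

No. I(P;Q) = 0.0000 bits, which is ≤ 0.5 bits.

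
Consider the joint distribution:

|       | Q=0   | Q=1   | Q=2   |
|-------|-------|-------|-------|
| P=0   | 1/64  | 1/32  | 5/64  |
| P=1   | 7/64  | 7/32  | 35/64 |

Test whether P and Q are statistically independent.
Marginal P(P) (row sums):
  P(P=0) = 1/64 + 1/32 + 5/64 = 1/8
  P(P=1) = 7/64 + 7/32 + 35/64 = 7/8
Marginal P(Q) (column sums):
  P(Q=0) = 1/64 + 7/64 = 1/8
  P(Q=1) = 1/32 + 7/32 = 1/4
  P(Q=2) = 5/64 + 35/64 = 5/8

P and Q are independent iff P(P=i,Q=j) = P(P=i)·P(Q=j) for every cell.
  P(P=0)·P(Q=0) = 1/8 × 1/8 = 1/64 = P(P=0,Q=0) ✓
  P(P=0)·P(Q=1) = 1/8 × 1/4 = 1/32 = P(P=0,Q=1) ✓
  P(P=0)·P(Q=2) = 1/8 × 5/8 = 5/64 = P(P=0,Q=2) ✓
  P(P=1)·P(Q=0) = 7/8 × 1/8 = 7/64 = P(P=1,Q=0) ✓
  P(P=1)·P(Q=1) = 7/8 × 1/4 = 7/32 = P(P=1,Q=1) ✓
  P(P=1)·P(Q=2) = 7/8 × 5/8 = 35/64 = P(P=1,Q=2) ✓

Yes, P and Q are independent: every cell factors, so I(P;Q) = 0 bits.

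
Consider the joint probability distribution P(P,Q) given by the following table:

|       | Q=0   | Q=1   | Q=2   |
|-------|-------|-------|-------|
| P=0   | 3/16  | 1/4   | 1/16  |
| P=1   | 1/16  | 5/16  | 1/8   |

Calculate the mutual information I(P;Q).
Marginal P(P) (row sums):
  P(P=0) = 3/16 + 1/4 + 1/16 = 1/2
  P(P=1) = 1/16 + 5/16 + 1/8 = 1/2
Marginal P(Q) (column sums):
  P(Q=0) = 3/16 + 1/16 = 1/4
  P(Q=1) = 1/4 + 5/16 = 9/16
  P(Q=2) = 1/16 + 1/8 = 3/16

H(P) = -[(1/2)·log₂(1/2) + (1/2)·log₂(1/2)]
  = 0.5000 + 0.5000
  = 1.0000 bits
H(Q) = -[(1/4)·log₂(1/4) + (9/16)·log₂(9/16) + (3/16)·log₂(3/16)]
  = 0.5000 + 0.4669 + 0.4528
  = 1.4197 bits
H(P,Q) = -[(3/16)·log₂(3/16) + (1/4)·log₂(1/4) + (1/16)·log₂(1/16) + (1/16)·log₂(1/16) + (5/16)·log₂(5/16) + (1/8)·log₂(1/8)]
  = 0.4528 + 0.5000 + 0.2500 + 0.2500 + 0.5244 + 0.3750
  = 2.3522 bits

I(P;Q) = H(P) + H(Q) - H(P,Q)
  = 1.0000 + 1.4197 - 2.3522
  = 0.0675 bits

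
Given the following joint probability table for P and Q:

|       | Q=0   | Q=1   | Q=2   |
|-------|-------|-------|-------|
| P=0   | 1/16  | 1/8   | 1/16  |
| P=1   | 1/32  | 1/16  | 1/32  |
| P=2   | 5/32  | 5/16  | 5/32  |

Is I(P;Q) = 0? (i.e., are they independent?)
Marginal P(P) (row sums):
  P(P=0) = 1/16 + 1/8 + 1/16 = 1/4
  P(P=1) = 1/32 + 1/16 + 1/32 = 1/8
  P(P=2) = 5/32 + 5/16 + 5/32 = 5/8
Marginal P(Q) (column sums):
  P(Q=0) = 1/16 + 1/32 + 5/32 = 1/4
  P(Q=1) = 1/8 + 1/16 + 5/16 = 1/2
  P(Q=2) = 1/16 + 1/32 + 5/32 = 1/4

P and Q are independent iff P(P=i,Q=j) = P(P=i)·P(Q=j) for every cell.
  P(P=0)·P(Q=0) = 1/4 × 1/4 = 1/16 = P(P=0,Q=0) ✓
  P(P=0)·P(Q=1) = 1/4 × 1/2 = 1/8 = P(P=0,Q=1) ✓
  P(P=0)·P(Q=2) = 1/4 × 1/4 = 1/16 = P(P=0,Q=2) ✓
  P(P=1)·P(Q=0) = 1/8 × 1/4 = 1/32 = P(P=1,Q=0) ✓
  P(P=1)·P(Q=1) = 1/8 × 1/2 = 1/16 = P(P=1,Q=1) ✓
  P(P=1)·P(Q=2) = 1/8 × 1/4 = 1/32 = P(P=1,Q=2) ✓
  P(P=2)·P(Q=0) = 5/8 × 1/4 = 5/32 = P(P=2,Q=0) ✓
  P(P=2)·P(Q=1) = 5/8 × 1/2 = 5/16 = P(P=2,Q=1) ✓
  P(P=2)·P(Q=2) = 5/8 × 1/4 = 5/32 = P(P=2,Q=2) ✓

Yes, P and Q are independent: every cell factors, so I(P;Q) = 0 bits.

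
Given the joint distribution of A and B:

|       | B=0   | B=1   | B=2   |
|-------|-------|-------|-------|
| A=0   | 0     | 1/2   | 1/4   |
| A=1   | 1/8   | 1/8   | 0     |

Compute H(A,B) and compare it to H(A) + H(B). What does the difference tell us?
Marginal P(A) (row sums):
  P(A=0) = 0 + 1/2 + 1/4 = 3/4
  P(A=1) = 1/8 + 1/8 + 0 = 1/4
Marginal P(B) (column sums):
  P(B=0) = 0 + 1/8 = 1/8
  P(B=1) = 1/2 + 1/8 = 5/8
  P(B=2) = 1/4 + 0 = 1/4

H(A,B) = -[(1/2)·log₂(1/2) + (1/4)·log₂(1/4) + (1/8)·log₂(1/8) + (1/8)·log₂(1/8)]
  = 0.5000 + 0.5000 + 0.3750 + 0.3750
  = 1.7500 bits
H(A) = -[(3/4)·log₂(3/4) + (1/4)·log₂(1/4)]
  = 0.3113 + 0.5000
  = 0.8113 bits
H(B) = -[(1/8)·log₂(1/8) + (5/8)·log₂(5/8) + (1/4)·log₂(1/4)]
  = 0.3750 + 0.4238 + 0.5000
  = 1.2988 bits

H(A) + H(B) = 0.8113 + 1.2988 = 2.1101 bits
Difference: H(A) + H(B) - H(A,B) = 2.1101 - 1.7500 = 0.3601 bits = I(A;B)

The difference is the mutual information; it is positive here, so A and B are dependent (knowing one reduces uncertainty about the other by 0.3601 bits).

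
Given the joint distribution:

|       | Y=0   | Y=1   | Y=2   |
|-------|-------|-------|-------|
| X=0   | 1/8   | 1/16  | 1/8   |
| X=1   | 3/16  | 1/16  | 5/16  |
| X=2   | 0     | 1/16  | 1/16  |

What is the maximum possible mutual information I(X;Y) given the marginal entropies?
The upper bound on mutual information is I(X;Y) ≤ min(H(X), H(Y)).

Marginal P(X) (row sums):
  P(X=0) = 1/8 + 1/16 + 1/8 = 5/16
  P(X=1) = 3/16 + 1/16 + 5/16 = 9/16
  P(X=2) = 0 + 1/16 + 1/16 = 1/8
Marginal P(Y) (column sums):
  P(Y=0) = 1/8 + 3/16 + 0 = 5/16
  P(Y=1) = 1/16 + 1/16 + 1/16 = 3/16
  P(Y=2) = 1/8 + 5/16 + 1/16 = 1/2

H(X) = -[(5/16)·log₂(5/16) + (9/16)·log₂(9/16) + (1/8)·log₂(1/8)]
  = 0.5244 + 0.4669 + 0.3750
  = 1.3663 bits
H(Y) = -[(5/16)·log₂(5/16) + (3/16)·log₂(3/16) + (1/2)·log₂(1/2)]
  = 0.5244 + 0.4528 + 0.5000
  = 1.4772 bits

Maximum possible I(X;Y) = min(1.3663, 1.4772) = 1.3663 bits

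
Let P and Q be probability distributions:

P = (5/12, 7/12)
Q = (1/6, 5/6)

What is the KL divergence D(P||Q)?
D(P||Q) = Σ P(i) log₂(P(i)/Q(i))
  i=0: (5/12) × log₂((5/12)/(1/6)) = (5/12) × log₂(5/2) = 0.5508
  i=1: (7/12) × log₂((7/12)/(5/6)) = (7/12) × log₂(7/10) = -0.3002
D(P||Q) = 0.5508 - 0.3002
  = 0.2506 bits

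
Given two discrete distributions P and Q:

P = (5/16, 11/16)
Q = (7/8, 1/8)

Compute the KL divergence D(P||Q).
D(P||Q) = Σ P(i) log₂(P(i)/Q(i))
  i=0: (5/16) × log₂((5/16)/(7/8)) = (5/16) × log₂(5/14) = -0.4642
  i=1: (11/16) × log₂((11/16)/(1/8)) = (11/16) × log₂(11/2) = 1.6909
D(P||Q) = -0.4642 + 1.6909
  = 1.2267 bits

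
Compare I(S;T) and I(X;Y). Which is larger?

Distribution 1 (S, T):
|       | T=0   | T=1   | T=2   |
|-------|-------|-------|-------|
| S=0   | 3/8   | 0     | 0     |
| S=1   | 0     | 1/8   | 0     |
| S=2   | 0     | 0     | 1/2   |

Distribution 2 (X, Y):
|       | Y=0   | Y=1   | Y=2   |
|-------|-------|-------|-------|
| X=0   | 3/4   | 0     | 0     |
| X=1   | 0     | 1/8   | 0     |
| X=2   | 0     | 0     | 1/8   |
Distribution 1 (S, T):
Marginal P(S) (row sums):
  P(S=0) = 3/8 + 0 + 0 = 3/8
  P(S=1) = 0 + 1/8 + 0 = 1/8
  P(S=2) = 0 + 0 + 1/2 = 1/2
Marginal P(T) (column sums):
  P(T=0) = 3/8 + 0 + 0 = 3/8
  P(T=1) = 0 + 1/8 + 0 = 1/8
  P(T=2) = 0 + 0 + 1/2 = 1/2

H(S) = -[(3/8)·log₂(3/8) + (1/8)·log₂(1/8) + (1/2)·log₂(1/2)]
  = 0.5306 + 0.3750 + 0.5000
  = 1.4056 bits
H(T) = -[(3/8)·log₂(3/8) + (1/8)·log₂(1/8) + (1/2)·log₂(1/2)]
  = 0.5306 + 0.3750 + 0.5000
  = 1.4056 bits
H(S,T) = -[(3/8)·log₂(3/8) + (1/8)·log₂(1/8) + (1/2)·log₂(1/2)]
  = 0.5306 + 0.3750 + 0.5000
  = 1.4056 bits

I(S;T) = H(S) + H(T) - H(S,T)
  = 1.4056 + 1.4056 - 1.4056
  = 1.4056 bits

Distribution 2 (X, Y):
Marginal P(X) (row sums):
  P(X=0) = 3/4 + 0 + 0 = 3/4
  P(X=1) = 0 + 1/8 + 0 = 1/8
  P(X=2) = 0 + 0 + 1/8 = 1/8
Marginal P(Y) (column sums):
  P(Y=0) = 3/4 + 0 + 0 = 3/4
  P(Y=1) = 0 + 1/8 + 0 = 1/8
  P(Y=2) = 0 + 0 + 1/8 = 1/8

H(X) = -[(3/4)·log₂(3/4) + (1/8)·log₂(1/8) + (1/8)·log₂(1/8)]
  = 0.3113 + 0.3750 + 0.3750
  = 1.0613 bits
H(Y) = -[(3/4)·log₂(3/4) + (1/8)·log₂(1/8) + (1/8)·log₂(1/8)]
  = 0.3113 + 0.3750 + 0.3750
  = 1.0613 bits
H(X,Y) = -[(3/4)·log₂(3/4) + (1/8)·log₂(1/8) + (1/8)·log₂(1/8)]
  = 0.3113 + 0.3750 + 0.3750
  = 1.0613 bits

I(X;Y) = H(X) + H(Y) - H(X,Y)
  = 1.0613 + 1.0613 - 1.0613
  = 1.0613 bits

I(S;T) = 1.4056 bits > I(X;Y) = 1.0613 bits, so (S, T) has the higher mutual information (stronger dependence).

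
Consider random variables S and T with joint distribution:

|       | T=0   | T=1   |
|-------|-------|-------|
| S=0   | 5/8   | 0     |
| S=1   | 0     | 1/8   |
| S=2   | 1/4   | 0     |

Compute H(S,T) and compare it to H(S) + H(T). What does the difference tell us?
Marginal P(S) (row sums):
  P(S=0) = 5/8 + 0 = 5/8
  P(S=1) = 0 + 1/8 = 1/8
  P(S=2) = 1/4 + 0 = 1/4
Marginal P(T) (column sums):
  P(T=0) = 5/8 + 0 + 1/4 = 7/8
  P(T=1) = 0 + 1/8 + 0 = 1/8

H(S,T) = -[(5/8)·log₂(5/8) + (1/8)·log₂(1/8) + (1/4)·log₂(1/4)]
  = 0.4238 + 0.3750 + 0.5000
  = 1.2988 bits
H(S) = -[(5/8)·log₂(5/8) + (1/8)·log₂(1/8) + (1/4)·log₂(1/4)]
  = 0.4238 + 0.3750 + 0.5000
  = 1.2988 bits
H(T) = -[(7/8)·log₂(7/8) + (1/8)·log₂(1/8)]
  = 0.1686 + 0.3750
  = 0.5436 bits

H(S) + H(T) = 1.2988 + 0.5436 = 1.8424 bits
Difference: H(S) + H(T) - H(S,T) = 1.8424 - 1.2988 = 0.5436 bits = I(S;T)

The difference is the mutual information; it is positive here, so S and T are dependent (knowing one reduces uncertainty about the other by 0.5436 bits).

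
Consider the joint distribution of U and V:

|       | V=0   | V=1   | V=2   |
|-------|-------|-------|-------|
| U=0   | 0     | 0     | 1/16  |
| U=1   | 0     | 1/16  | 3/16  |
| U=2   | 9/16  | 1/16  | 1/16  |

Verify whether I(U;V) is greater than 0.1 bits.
Marginal P(U) (row sums):
  P(U=0) = 0 + 0 + 1/16 = 1/16
  P(U=1) = 0 + 1/16 + 3/16 = 1/4
  P(U=2) = 9/16 + 1/16 + 1/16 = 11/16
Marginal P(V) (column sums):
  P(V=0) = 0 + 0 + 9/16 = 9/16
  P(V=1) = 0 + 1/16 + 1/16 = 1/8
  P(V=2) = 1/16 + 3/16 + 1/16 = 5/16

H(U) = -[(1/16)·log₂(1/16) + (1/4)·log₂(1/4) + (11/16)·log₂(11/16)]
  = 0.2500 + 0.5000 + 0.3716
  = 1.1216 bits
H(V) = -[(9/16)·log₂(9/16) + (1/8)·log₂(1/8) + (5/16)·log₂(5/16)]
  = 0.4669 + 0.3750 + 0.5244
  = 1.3663 bits
H(U,V) = -[(1/16)·log₂(1/16) + (1/16)·log₂(1/16) + (3/16)·log₂(3/16) + (9/16)·log₂(9/16) + (1/16)·log₂(1/16) + (1/16)·log₂(1/16)]
  = 0.2500 + 0.2500 + 0.4528 + 0.4669 + 0.2500 + 0.2500
  = 1.9197 bits

I(U;V) = H(U) + H(V) - H(U,V)
  = 1.1216 + 1.3663 - 1.9197
  = 0.5682 bits

Yes. I(U;V) = 0.5682 bits, which is > 0.1 bits.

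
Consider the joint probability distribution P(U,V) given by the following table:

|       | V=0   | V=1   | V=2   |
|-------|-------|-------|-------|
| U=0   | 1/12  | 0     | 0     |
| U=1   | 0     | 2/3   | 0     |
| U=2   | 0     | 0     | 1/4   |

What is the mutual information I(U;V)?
Marginal P(U) (row sums):
  P(U=0) = 1/12 + 0 + 0 = 1/12
  P(U=1) = 0 + 2/3 + 0 = 2/3
  P(U=2) = 0 + 0 + 1/4 = 1/4
Marginal P(V) (column sums):
  P(V=0) = 1/12 + 0 + 0 = 1/12
  P(V=1) = 0 + 2/3 + 0 = 2/3
  P(V=2) = 0 + 0 + 1/4 = 1/4

H(U) = -[(1/12)·log₂(1/12) + (2/3)·log₂(2/3) + (1/4)·log₂(1/4)]
  = 0.2987 + 0.3900 + 0.5000
  = 1.1887 bits
H(V) = -[(1/12)·log₂(1/12) + (2/3)·log₂(2/3) + (1/4)·log₂(1/4)]
  = 0.2987 + 0.3900 + 0.5000
  = 1.1887 bits
H(U,V) = -[(1/12)·log₂(1/12) + (2/3)·log₂(2/3) + (1/4)·log₂(1/4)]
  = 0.2987 + 0.3900 + 0.5000
  = 1.1887 bits

I(U;V) = H(U) + H(V) - H(U,V)
  = 1.1887 + 1.1887 - 1.1887
  = 1.1887 bits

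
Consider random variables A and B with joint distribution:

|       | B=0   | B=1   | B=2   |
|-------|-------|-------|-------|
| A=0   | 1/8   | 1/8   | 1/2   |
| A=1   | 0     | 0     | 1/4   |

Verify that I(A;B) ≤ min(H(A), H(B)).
Marginal P(A) (row sums):
  P(A=0) = 1/8 + 1/8 + 1/2 = 3/4
  P(A=1) = 0 + 0 + 1/4 = 1/4
Marginal P(B) (column sums):
  P(B=0) = 1/8 + 0 = 1/8
  P(B=1) = 1/8 + 0 = 1/8
  P(B=2) = 1/2 + 1/4 = 3/4

H(A) = -[(3/4)·log₂(3/4) + (1/4)·log₂(1/4)]
  = 0.3113 + 0.5000
  = 0.8113 bits
H(B) = -[(1/8)·log₂(1/8) + (1/8)·log₂(1/8) + (3/4)·log₂(3/4)]
  = 0.3750 + 0.3750 + 0.3113
  = 1.0613 bits
H(A,B) = -[(1/8)·log₂(1/8) + (1/8)·log₂(1/8) + (1/2)·log₂(1/2) + (1/4)·log₂(1/4)]
  = 0.3750 + 0.3750 + 0.5000 + 0.5000
  = 1.7500 bits

I(A;B) = H(A) + H(B) - H(A,B)
  = 0.8113 + 1.0613 - 1.7500
  = 0.1226 bits

min(H(A), H(B)) = min(0.8113, 1.0613) = 0.8113 bits
Since 0.1226 ≤ 0.8113, the bound is satisfied ✓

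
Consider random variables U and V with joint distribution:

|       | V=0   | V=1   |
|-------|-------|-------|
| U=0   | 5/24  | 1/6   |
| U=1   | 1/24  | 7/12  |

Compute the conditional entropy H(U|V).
Marginal P(V) (column sums):
  P(V=0) = 5/24 + 1/24 = 1/4
  P(V=1) = 1/6 + 7/12 = 3/4

H(U|V) = -Σ P(U,V)·log₂ P(U|V), where P(U|V) = P(U,V) / P(V)
  (U=0,V=0): P(U|V) = (5/24)/(1/4) = 5/6;  -(5/24)·log₂(5/6) = 0.0548
  (U=0,V=1): P(U|V) = (1/6)/(3/4) = 2/9;  -(1/6)·log₂(2/9) = 0.3617
  (U=1,V=0): P(U|V) = (1/24)/(1/4) = 1/6;  -(1/24)·log₂(1/6) = 0.1077
  (U=1,V=1): P(U|V) = (7/12)/(3/4) = 7/9;  -(7/12)·log₂(7/9) = 0.2115
H(U|V) = 0.0548 + 0.3617 + 0.1077 + 0.2115
  = 0.7357 bits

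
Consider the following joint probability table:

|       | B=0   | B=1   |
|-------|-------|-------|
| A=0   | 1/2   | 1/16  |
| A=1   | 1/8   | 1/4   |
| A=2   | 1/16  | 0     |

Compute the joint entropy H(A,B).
H(A,B) = -Σ P(A,B) log₂ P(A,B), summed over the non-zero cells:
H(A,B) = -[(1/2)·log₂(1/2) + (1/16)·log₂(1/16) + (1/8)·log₂(1/8) + (1/4)·log₂(1/4) + (1/16)·log₂(1/16)]
  = 0.5000 + 0.2500 + 0.3750 + 0.5000 + 0.2500
  = 1.8750 bits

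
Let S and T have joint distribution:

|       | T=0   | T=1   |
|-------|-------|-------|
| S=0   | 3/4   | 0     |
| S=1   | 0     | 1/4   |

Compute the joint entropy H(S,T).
H(S,T) = -Σ P(S,T) log₂ P(S,T), summed over the non-zero cells:
H(S,T) = -[(3/4)·log₂(3/4) + (1/4)·log₂(1/4)]
  = 0.3113 + 0.5000
  = 0.8113 bits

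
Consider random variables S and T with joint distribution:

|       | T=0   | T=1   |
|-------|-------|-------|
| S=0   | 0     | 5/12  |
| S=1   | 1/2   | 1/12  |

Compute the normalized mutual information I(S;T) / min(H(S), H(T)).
Marginal P(S) (row sums):
  P(S=0) = 0 + 5/12 = 5/12
  P(S=1) = 1/2 + 1/12 = 7/12
Marginal P(T) (column sums):
  P(T=0) = 0 + 1/2 = 1/2
  P(T=1) = 5/12 + 1/12 = 1/2

H(S) = -[(5/12)·log₂(5/12) + (7/12)·log₂(7/12)]
  = 0.5263 + 0.4536
  = 0.9799 bits
H(T) = -[(1/2)·log₂(1/2) + (1/2)·log₂(1/2)]
  = 0.5000 + 0.5000
  = 1.0000 bits
H(S,T) = -[(5/12)·log₂(5/12) + (1/2)·log₂(1/2) + (1/12)·log₂(1/12)]
  = 0.5263 + 0.5000 + 0.2987
  = 1.3250 bits

I(S;T) = H(S) + H(T) - H(S,T)
  = 0.9799 + 1.0000 - 1.3250
  = 0.6549 bits

min(H(S), H(T)) = min(0.9799, 1.0000) = 0.9799 bits
Normalized MI = 0.6549 / 0.9799 = 0.6683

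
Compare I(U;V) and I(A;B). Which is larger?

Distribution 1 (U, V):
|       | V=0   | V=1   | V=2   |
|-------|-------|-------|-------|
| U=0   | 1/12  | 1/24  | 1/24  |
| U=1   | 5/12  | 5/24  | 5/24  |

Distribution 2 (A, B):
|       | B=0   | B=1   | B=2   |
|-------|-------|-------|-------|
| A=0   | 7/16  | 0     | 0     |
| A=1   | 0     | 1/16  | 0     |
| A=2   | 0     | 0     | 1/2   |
Distribution 1 (U, V):
Marginal P(U) (row sums):
  P(U=0) = 1/12 + 1/24 + 1/24 = 1/6
  P(U=1) = 5/12 + 5/24 + 5/24 = 5/6
Marginal P(V) (column sums):
  P(V=0) = 1/12 + 5/12 = 1/2
  P(V=1) = 1/24 + 5/24 = 1/4
  P(V=2) = 1/24 + 5/24 = 1/4

H(U) = -[(1/6)·log₂(1/6) + (5/6)·log₂(5/6)]
  = 0.4308 + 0.2192
  = 0.6500 bits
H(V) = -[(1/2)·log₂(1/2) + (1/4)·log₂(1/4) + (1/4)·log₂(1/4)]
  = 0.5000 + 0.5000 + 0.5000
  = 1.5000 bits
H(U,V) = -[(1/12)·log₂(1/12) + (1/24)·log₂(1/24) + (1/24)·log₂(1/24) + (5/12)·log₂(5/12) + (5/24)·log₂(5/24) + (5/24)·log₂(5/24)]
  = 0.2987 + 0.1910 + 0.1910 + 0.5263 + 0.4715 + 0.4715
  = 2.1500 bits

I(U;V) = H(U) + H(V) - H(U,V)
  = 0.6500 + 1.5000 - 2.1500
  = 0.0000 bits

Distribution 2 (A, B):
Marginal P(A) (row sums):
  P(A=0) = 7/16 + 0 + 0 = 7/16
  P(A=1) = 0 + 1/16 + 0 = 1/16
  P(A=2) = 0 + 0 + 1/2 = 1/2
Marginal P(B) (column sums):
  P(B=0) = 7/16 + 0 + 0 = 7/16
  P(B=1) = 0 + 1/16 + 0 = 1/16
  P(B=2) = 0 + 0 + 1/2 = 1/2

H(A) = -[(7/16)·log₂(7/16) + (1/16)·log₂(1/16) + (1/2)·log₂(1/2)]
  = 0.5218 + 0.2500 + 0.5000
  = 1.2718 bits
H(B) = -[(7/16)·log₂(7/16) + (1/16)·log₂(1/16) + (1/2)·log₂(1/2)]
  = 0.5218 + 0.2500 + 0.5000
  = 1.2718 bits
H(A,B) = -[(7/16)·log₂(7/16) + (1/16)·log₂(1/16) + (1/2)·log₂(1/2)]
  = 0.5218 + 0.2500 + 0.5000
  = 1.2718 bits

I(A;B) = H(A) + H(B) - H(A,B)
  = 1.2718 + 1.2718 - 1.2718
  = 1.2718 bits

I(A;B) = 1.2718 bits > I(U;V) = 0.0000 bits, so (A, B) has the higher mutual information (stronger dependence).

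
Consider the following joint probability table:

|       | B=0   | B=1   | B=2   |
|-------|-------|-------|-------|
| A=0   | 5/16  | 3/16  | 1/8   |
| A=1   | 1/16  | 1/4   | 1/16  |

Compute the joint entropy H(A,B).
H(A,B) = -Σ P(A,B) log₂ P(A,B), summed over the non-zero cells:
H(A,B) = -[(5/16)·log₂(5/16) + (3/16)·log₂(3/16) + (1/8)·log₂(1/8) + (1/16)·log₂(1/16) + (1/4)·log₂(1/4) + (1/16)·log₂(1/16)]
  = 0.5244 + 0.4528 + 0.3750 + 0.2500 + 0.5000 + 0.2500
  = 2.3522 bits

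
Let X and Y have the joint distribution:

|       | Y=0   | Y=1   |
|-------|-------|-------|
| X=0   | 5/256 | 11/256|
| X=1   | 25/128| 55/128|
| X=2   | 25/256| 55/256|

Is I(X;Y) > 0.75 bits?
Marginal P(X) (row sums):
  P(X=0) = 5/256 + 11/256 = 1/16
  P(X=1) = 25/128 + 55/128 = 5/8
  P(X=2) = 25/256 + 55/256 = 5/16
Marginal P(Y) (column sums):
  P(Y=0) = 5/256 + 25/128 + 25/256 = 5/16
  P(Y=1) = 11/256 + 55/128 + 55/256 = 11/16

H(X) = -[(1/16)·log₂(1/16) + (5/8)·log₂(5/8) + (5/16)·log₂(5/16)]
  = 0.2500 + 0.4238 + 0.5244
  = 1.1982 bits
H(Y) = -[(5/16)·log₂(5/16) + (11/16)·log₂(11/16)]
  = 0.5244 + 0.3716
  = 0.8960 bits
H(X,Y) = -[(5/256)·log₂(5/256) + (11/256)·log₂(11/256) + (25/128)·log₂(25/128) + (55/128)·log₂(55/128) + (25/256)·log₂(25/256) + (55/256)·log₂(55/256)]
  = 0.1109 + 0.1951 + 0.4602 + 0.5236 + 0.3277 + 0.4767
  = 2.0942 bits

I(X;Y) = H(X) + H(Y) - H(X,Y)
  = 1.1982 + 0.8960 - 2.0942
  = 0.0000 bits

No. I(X;Y) = 0.0000 bits, which is ≤ 0.75 bits.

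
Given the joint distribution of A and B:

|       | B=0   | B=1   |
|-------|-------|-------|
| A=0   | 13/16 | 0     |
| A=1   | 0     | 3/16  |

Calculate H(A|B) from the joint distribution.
Marginal P(B) (column sums):
  P(B=0) = 13/16 + 0 = 13/16
  P(B=1) = 0 + 3/16 = 3/16

H(A|B) = -Σ P(A,B)·log₂ P(A|B), where P(A|B) = P(A,B) / P(B)
  (cells with P(A,B) = 0 contribute 0)
  (A=0,B=0): P(A|B) = (13/16)/(13/16) = 1;  -(13/16)·log₂(1) = 0.0000
  (A=1,B=1): P(A|B) = (3/16)/(3/16) = 1;  -(3/16)·log₂(1) = 0.0000
H(A|B) = 0.0000 + 0.0000
  = 0.0000 bits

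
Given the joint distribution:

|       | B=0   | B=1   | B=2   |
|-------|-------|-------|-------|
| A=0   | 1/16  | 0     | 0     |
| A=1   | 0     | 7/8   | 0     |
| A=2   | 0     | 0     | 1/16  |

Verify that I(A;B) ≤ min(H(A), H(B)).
Marginal P(A) (row sums):
  P(A=0) = 1/16 + 0 + 0 = 1/16
  P(A=1) = 0 + 7/8 + 0 = 7/8
  P(A=2) = 0 + 0 + 1/16 = 1/16
Marginal P(B) (column sums):
  P(B=0) = 1/16 + 0 + 0 = 1/16
  P(B=1) = 0 + 7/8 + 0 = 7/8
  P(B=2) = 0 + 0 + 1/16 = 1/16

H(A) = -[(1/16)·log₂(1/16) + (7/8)·log₂(7/8) + (1/16)·log₂(1/16)]
  = 0.2500 + 0.1686 + 0.2500
  = 0.6686 bits
H(B) = -[(1/16)·log₂(1/16) + (7/8)·log₂(7/8) + (1/16)·log₂(1/16)]
  = 0.2500 + 0.1686 + 0.2500
  = 0.6686 bits
H(A,B) = -[(1/16)·log₂(1/16) + (7/8)·log₂(7/8) + (1/16)·log₂(1/16)]
  = 0.2500 + 0.1686 + 0.2500
  = 0.6686 bits

I(A;B) = H(A) + H(B) - H(A,B)
  = 0.6686 + 0.6686 - 0.6686
  = 0.6686 bits

min(H(A), H(B)) = min(0.6686, 0.6686) = 0.6686 bits
Since 0.6686 ≤ 0.6686, the bound is satisfied ✓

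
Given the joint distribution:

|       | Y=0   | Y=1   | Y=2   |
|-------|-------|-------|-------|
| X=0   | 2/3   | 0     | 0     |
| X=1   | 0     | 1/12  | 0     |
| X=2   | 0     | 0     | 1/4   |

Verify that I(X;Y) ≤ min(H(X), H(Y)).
Marginal P(X) (row sums):
  P(X=0) = 2/3 + 0 + 0 = 2/3
  P(X=1) = 0 + 1/12 + 0 = 1/12
  P(X=2) = 0 + 0 + 1/4 = 1/4
Marginal P(Y) (column sums):
  P(Y=0) = 2/3 + 0 + 0 = 2/3
  P(Y=1) = 0 + 1/12 + 0 = 1/12
  P(Y=2) = 0 + 0 + 1/4 = 1/4

H(X) = -[(2/3)·log₂(2/3) + (1/12)·log₂(1/12) + (1/4)·log₂(1/4)]
  = 0.3900 + 0.2987 + 0.5000
  = 1.1887 bits
H(Y) = -[(2/3)·log₂(2/3) + (1/12)·log₂(1/12) + (1/4)·log₂(1/4)]
  = 0.3900 + 0.2987 + 0.5000
  = 1.1887 bits
H(X,Y) = -[(2/3)·log₂(2/3) + (1/12)·log₂(1/12) + (1/4)·log₂(1/4)]
  = 0.3900 + 0.2987 + 0.5000
  = 1.1887 bits

I(X;Y) = H(X) + H(Y) - H(X,Y)
  = 1.1887 + 1.1887 - 1.1887
  = 1.1887 bits

min(H(X), H(Y)) = min(1.1887, 1.1887) = 1.1887 bits
Since 1.1887 ≤ 1.1887, the bound is satisfied ✓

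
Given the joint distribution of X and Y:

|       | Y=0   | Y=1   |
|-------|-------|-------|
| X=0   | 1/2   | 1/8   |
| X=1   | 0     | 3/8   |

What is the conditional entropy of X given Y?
Marginal P(Y) (column sums):
  P(Y=0) = 1/2 + 0 = 1/2
  P(Y=1) = 1/8 + 3/8 = 1/2

H(X|Y) = -Σ P(X,Y)·log₂ P(X|Y), where P(X|Y) = P(X,Y) / P(Y)
  (cells with P(X,Y) = 0 contribute 0)
  (X=0,Y=0): P(X|Y) = (1/2)/(1/2) = 1;  -(1/2)·log₂(1) = 0.0000
  (X=0,Y=1): P(X|Y) = (1/8)/(1/2) = 1/4;  -(1/8)·log₂(1/4) = 0.2500
  (X=1,Y=1): P(X|Y) = (3/8)/(1/2) = 3/4;  -(3/8)·log₂(3/4) = 0.1556
H(X|Y) = 0.0000 + 0.2500 + 0.1556
  = 0.4056 bits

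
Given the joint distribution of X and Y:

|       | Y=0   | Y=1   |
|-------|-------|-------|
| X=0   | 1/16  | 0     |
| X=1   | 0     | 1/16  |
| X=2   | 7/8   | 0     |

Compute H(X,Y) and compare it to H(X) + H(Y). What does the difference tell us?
Marginal P(X) (row sums):
  P(X=0) = 1/16 + 0 = 1/16
  P(X=1) = 0 + 1/16 = 1/16
  P(X=2) = 7/8 + 0 = 7/8
Marginal P(Y) (column sums):
  P(Y=0) = 1/16 + 0 + 7/8 = 15/16
  P(Y=1) = 0 + 1/16 + 0 = 1/16

H(X,Y) = -[(1/16)·log₂(1/16) + (1/16)·log₂(1/16) + (7/8)·log₂(7/8)]
  = 0.2500 + 0.2500 + 0.1686
  = 0.6686 bits
H(X) = -[(1/16)·log₂(1/16) + (1/16)·log₂(1/16) + (7/8)·log₂(7/8)]
  = 0.2500 + 0.2500 + 0.1686
  = 0.6686 bits
H(Y) = -[(15/16)·log₂(15/16) + (1/16)·log₂(1/16)]
  = 0.0873 + 0.2500
  = 0.3373 bits

H(X) + H(Y) = 0.6686 + 0.3373 = 1.0059 bits
Difference: H(X) + H(Y) - H(X,Y) = 1.0059 - 0.6686 = 0.3373 bits = I(X;Y)

The difference is the mutual information; it is positive here, so X and Y are dependent (knowing one reduces uncertainty about the other by 0.3373 bits).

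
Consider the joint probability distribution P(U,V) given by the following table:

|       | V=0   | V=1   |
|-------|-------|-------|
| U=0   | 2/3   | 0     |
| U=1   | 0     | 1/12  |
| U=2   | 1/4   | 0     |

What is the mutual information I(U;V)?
Marginal P(U) (row sums):
  P(U=0) = 2/3 + 0 = 2/3
  P(U=1) = 0 + 1/12 = 1/12
  P(U=2) = 1/4 + 0 = 1/4
Marginal P(V) (column sums):
  P(V=0) = 2/3 + 0 + 1/4 = 11/12
  P(V=1) = 0 + 1/12 + 0 = 1/12

H(U) = -[(2/3)·log₂(2/3) + (1/12)·log₂(1/12) + (1/4)·log₂(1/4)]
  = 0.3900 + 0.2987 + 0.5000
  = 1.1887 bits
H(V) = -[(11/12)·log₂(11/12) + (1/12)·log₂(1/12)]
  = 0.1151 + 0.2987
  = 0.4138 bits
H(U,V) = -[(2/3)·log₂(2/3) + (1/12)·log₂(1/12) + (1/4)·log₂(1/4)]
  = 0.3900 + 0.2987 + 0.5000
  = 1.1887 bits

I(U;V) = H(U) + H(V) - H(U,V)
  = 1.1887 + 0.4138 - 1.1887
  = 0.4138 bits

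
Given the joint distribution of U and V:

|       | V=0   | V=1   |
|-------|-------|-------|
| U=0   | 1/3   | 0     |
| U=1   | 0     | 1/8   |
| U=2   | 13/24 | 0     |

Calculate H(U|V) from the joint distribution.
Marginal P(V) (column sums):
  P(V=0) = 1/3 + 0 + 13/24 = 7/8
  P(V=1) = 0 + 1/8 + 0 = 1/8

H(U|V) = -Σ P(U,V)·log₂ P(U|V), where P(U|V) = P(U,V) / P(V)
  (cells with P(U,V) = 0 contribute 0)
  (U=0,V=0): P(U|V) = (1/3)/(7/8) = 8/21;  -(1/3)·log₂(8/21) = 0.4641
  (U=1,V=1): P(U|V) = (1/8)/(1/8) = 1;  -(1/8)·log₂(1) = 0.0000
  (U=2,V=0): P(U|V) = (13/24)/(7/8) = 13/21;  -(13/24)·log₂(13/21) = 0.3748
H(U|V) = 0.4641 + 0.0000 + 0.3748
  = 0.8389 bits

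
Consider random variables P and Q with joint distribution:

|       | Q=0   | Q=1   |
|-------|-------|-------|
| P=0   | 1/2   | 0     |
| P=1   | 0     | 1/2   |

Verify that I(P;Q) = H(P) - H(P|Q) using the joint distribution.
Left side, from I(P;Q) = H(P) + H(Q) - H(P,Q):
Marginal P(P) (row sums):
  P(P=0) = 1/2 + 0 = 1/2
  P(P=1) = 0 + 1/2 = 1/2
Marginal P(Q) (column sums):
  P(Q=0) = 1/2 + 0 = 1/2
  P(Q=1) = 0 + 1/2 = 1/2

H(P) = -[(1/2)·log₂(1/2) + (1/2)·log₂(1/2)]
  = 0.5000 + 0.5000
  = 1.0000 bits
H(Q) = -[(1/2)·log₂(1/2) + (1/2)·log₂(1/2)]
  = 0.5000 + 0.5000
  = 1.0000 bits
H(P,Q) = -[(1/2)·log₂(1/2) + (1/2)·log₂(1/2)]
  = 0.5000 + 0.5000
  = 1.0000 bits

I(P;Q) = H(P) + H(Q) - H(P,Q)
  = 1.0000 + 1.0000 - 1.0000
  = 1.0000 bits

Right side, with H(P|Q) computed directly from the conditional probabilities:
H(P|Q) = -Σ P(P,Q)·log₂ P(P|Q), where P(P|Q) = P(P,Q) / P(Q)
  (cells with P(P,Q) = 0 contribute 0)
  (P=0,Q=0): P(P|Q) = (1/2)/(1/2) = 1;  -(1/2)·log₂(1) = 0.0000
  (P=1,Q=1): P(P|Q) = (1/2)/(1/2) = 1;  -(1/2)·log₂(1) = 0.0000
H(P|Q) = 0.0000 + 0.0000
  = 0.0000 bits
H(P) - H(P|Q) = 1.0000 - 0.0000 = 1.0000 bits

Both sides equal 1.0000 bits, so I(P;Q) = H(P) - H(P|Q) ✓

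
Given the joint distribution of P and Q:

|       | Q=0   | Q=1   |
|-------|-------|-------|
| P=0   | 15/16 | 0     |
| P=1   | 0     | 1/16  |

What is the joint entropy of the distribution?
H(P,Q) = -Σ P(P,Q) log₂ P(P,Q), summed over the non-zero cells:
H(P,Q) = -[(15/16)·log₂(15/16) + (1/16)·log₂(1/16)]
  = 0.0873 + 0.2500
  = 0.3373 bits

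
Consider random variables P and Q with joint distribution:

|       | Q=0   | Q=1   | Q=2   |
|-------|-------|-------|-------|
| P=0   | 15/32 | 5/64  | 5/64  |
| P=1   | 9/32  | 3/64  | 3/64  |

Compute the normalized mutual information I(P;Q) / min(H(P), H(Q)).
Marginal P(P) (row sums):
  P(P=0) = 15/32 + 5/64 + 5/64 = 5/8
  P(P=1) = 9/32 + 3/64 + 3/64 = 3/8
Marginal P(Q) (column sums):
  P(Q=0) = 15/32 + 9/32 = 3/4
  P(Q=1) = 5/64 + 3/64 = 1/8
  P(Q=2) = 5/64 + 3/64 = 1/8

H(P) = -[(5/8)·log₂(5/8) + (3/8)·log₂(3/8)]
  = 0.4238 + 0.5306
  = 0.9544 bits
H(Q) = -[(3/4)·log₂(3/4) + (1/8)·log₂(1/8) + (1/8)·log₂(1/8)]
  = 0.3113 + 0.3750 + 0.3750
  = 1.0613 bits
H(P,Q) = -[(15/32)·log₂(15/32) + (5/64)·log₂(5/64) + (5/64)·log₂(5/64) + (9/32)·log₂(9/32) + (3/64)·log₂(3/64) + (3/64)·log₂(3/64)]
  = 0.5124 + 0.2873 + 0.2873 + 0.5147 + 0.2070 + 0.2070
  = 2.0157 bits

I(P;Q) = H(P) + H(Q) - H(P,Q)
  = 0.9544 + 1.0613 - 2.0157
  = 0.0000 bits

min(H(P), H(Q)) = min(0.9544, 1.0613) = 0.9544 bits
Normalized MI = 0.0000 / 0.9544 = 0.0000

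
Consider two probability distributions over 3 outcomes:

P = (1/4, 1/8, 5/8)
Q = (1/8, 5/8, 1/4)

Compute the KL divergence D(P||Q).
D(P||Q) = Σ P(i) log₂(P(i)/Q(i))
  i=0: (1/4) × log₂((1/4)/(1/8)) = (1/4) × log₂(2) = 0.2500
  i=1: (1/8) × log₂((1/8)/(5/8)) = (1/8) × log₂(1/5) = -0.2902
  i=2: (5/8) × log₂((5/8)/(1/4)) = (5/8) × log₂(5/2) = 0.8262
D(P||Q) = 0.2500 - 0.2902 + 0.8262
  = 0.7860 bits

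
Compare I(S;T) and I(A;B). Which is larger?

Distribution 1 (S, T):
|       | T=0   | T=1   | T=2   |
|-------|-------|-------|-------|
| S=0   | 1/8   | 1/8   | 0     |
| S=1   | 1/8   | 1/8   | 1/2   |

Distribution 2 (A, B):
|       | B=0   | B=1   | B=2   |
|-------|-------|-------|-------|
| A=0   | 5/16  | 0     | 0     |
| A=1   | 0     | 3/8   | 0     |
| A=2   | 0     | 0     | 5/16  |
Distribution 1 (S, T):
Marginal P(S) (row sums):
  P(S=0) = 1/8 + 1/8 + 0 = 1/4
  P(S=1) = 1/8 + 1/8 + 1/2 = 3/4
Marginal P(T) (column sums):
  P(T=0) = 1/8 + 1/8 = 1/4
  P(T=1) = 1/8 + 1/8 = 1/4
  P(T=2) = 0 + 1/2 = 1/2

H(S) = -[(1/4)·log₂(1/4) + (3/4)·log₂(3/4)]
  = 0.5000 + 0.3113
  = 0.8113 bits
H(T) = -[(1/4)·log₂(1/4) + (1/4)·log₂(1/4) + (1/2)·log₂(1/2)]
  = 0.5000 + 0.5000 + 0.5000
  = 1.5000 bits
H(S,T) = -[(1/8)·log₂(1/8) + (1/8)·log₂(1/8) + (1/8)·log₂(1/8) + (1/8)·log₂(1/8) + (1/2)·log₂(1/2)]
  = 0.3750 + 0.3750 + 0.3750 + 0.3750 + 0.5000
  = 2.0000 bits

I(S;T) = H(S) + H(T) - H(S,T)
  = 0.8113 + 1.5000 - 2.0000
  = 0.3113 bits

Distribution 2 (A, B):
Marginal P(A) (row sums):
  P(A=0) = 5/16 + 0 + 0 = 5/16
  P(A=1) = 0 + 3/8 + 0 = 3/8
  P(A=2) = 0 + 0 + 5/16 = 5/16
Marginal P(B) (column sums):
  P(B=0) = 5/16 + 0 + 0 = 5/16
  P(B=1) = 0 + 3/8 + 0 = 3/8
  P(B=2) = 0 + 0 + 5/16 = 5/16

H(A) = -[(5/16)·log₂(5/16) + (3/8)·log₂(3/8) + (5/16)·log₂(5/16)]
  = 0.5244 + 0.5306 + 0.5244
  = 1.5794 bits
H(B) = -[(5/16)·log₂(5/16) + (3/8)·log₂(3/8) + (5/16)·log₂(5/16)]
  = 0.5244 + 0.5306 + 0.5244
  = 1.5794 bits
H(A,B) = -[(5/16)·log₂(5/16) + (3/8)·log₂(3/8) + (5/16)·log₂(5/16)]
  = 0.5244 + 0.5306 + 0.5244
  = 1.5794 bits

I(A;B) = H(A) + H(B) - H(A,B)
  = 1.5794 + 1.5794 - 1.5794
  = 1.5794 bits

I(A;B) = 1.5794 bits > I(S;T) = 0.3113 bits, so (A, B) has the higher mutual information (stronger dependence).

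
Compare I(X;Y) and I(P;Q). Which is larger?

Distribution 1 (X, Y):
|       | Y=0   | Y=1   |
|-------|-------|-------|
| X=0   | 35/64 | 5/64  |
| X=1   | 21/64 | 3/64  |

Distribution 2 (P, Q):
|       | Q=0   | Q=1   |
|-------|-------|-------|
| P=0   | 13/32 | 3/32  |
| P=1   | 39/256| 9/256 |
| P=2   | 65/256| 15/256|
Distribution 1 (X, Y):
Marginal P(X) (row sums):
  P(X=0) = 35/64 + 5/64 = 5/8
  P(X=1) = 21/64 + 3/64 = 3/8
Marginal P(Y) (column sums):
  P(Y=0) = 35/64 + 21/64 = 7/8
  P(Y=1) = 5/64 + 3/64 = 1/8

H(X) = -[(5/8)·log₂(5/8) + (3/8)·log₂(3/8)]
  = 0.4238 + 0.5306
  = 0.9544 bits
H(Y) = -[(7/8)·log₂(7/8) + (1/8)·log₂(1/8)]
  = 0.1686 + 0.3750
  = 0.5436 bits
H(X,Y) = -[(35/64)·log₂(35/64) + (5/64)·log₂(5/64) + (21/64)·log₂(21/64) + (3/64)·log₂(3/64)]
  = 0.4762 + 0.2873 + 0.5275 + 0.2070
  = 1.4980 bits

I(X;Y) = H(X) + H(Y) - H(X,Y)
  = 0.9544 + 0.5436 - 1.4980
  = 0.0000 bits

Distribution 2 (P, Q):
Marginal P(P) (row sums):
  P(P=0) = 13/32 + 3/32 = 1/2
  P(P=1) = 39/256 + 9/256 = 3/16
  P(P=2) = 65/256 + 15/256 = 5/16
Marginal P(Q) (column sums):
  P(Q=0) = 13/32 + 39/256 + 65/256 = 13/16
  P(Q=1) = 3/32 + 9/256 + 15/256 = 3/16

H(P) = -[(1/2)·log₂(1/2) + (3/16)·log₂(3/16) + (5/16)·log₂(5/16)]
  = 0.5000 + 0.4528 + 0.5244
  = 1.4772 bits
H(Q) = -[(13/16)·log₂(13/16) + (3/16)·log₂(3/16)]
  = 0.2434 + 0.4528
  = 0.6962 bits
H(P,Q) = -[(13/32)·log₂(13/32) + (3/32)·log₂(3/32) + (39/256)·log₂(39/256) + (9/256)·log₂(9/256) + (65/256)·log₂(65/256) + (15/256)·log₂(15/256)]
  = 0.5279 + 0.3202 + 0.4136 + 0.1698 + 0.5021 + 0.2398
  = 2.1734 bits

I(P;Q) = H(P) + H(Q) - H(P,Q)
  = 1.4772 + 0.6962 - 2.1734
  = 0.0000 bits

Both joint tables factor as the product of their marginals, so I(X;Y) = I(P;Q) = 0 bits: neither is larger (both pairs are independent).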